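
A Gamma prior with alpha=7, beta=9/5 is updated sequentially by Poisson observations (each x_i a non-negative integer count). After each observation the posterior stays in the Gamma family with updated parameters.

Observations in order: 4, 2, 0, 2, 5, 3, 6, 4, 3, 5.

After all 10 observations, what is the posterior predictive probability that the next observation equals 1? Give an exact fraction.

obs 1: x=4 → posterior Gamma(11, 14/5)
obs 2: x=2 → posterior Gamma(13, 19/5)
obs 3: x=0 → posterior Gamma(13, 24/5)
obs 4: x=2 → posterior Gamma(15, 29/5)
obs 5: x=5 → posterior Gamma(20, 34/5)
obs 6: x=3 → posterior Gamma(23, 39/5)
obs 7: x=6 → posterior Gamma(29, 44/5)
obs 8: x=4 → posterior Gamma(33, 49/5)
obs 9: x=3 → posterior Gamma(36, 54/5)
obs 10: x=5 → posterior Gamma(41, 59/5)

825441573459583206135917719038122941893343740494336898489655729267428144095/7237005577332262213973186563042994240829374041602535252466099000494570602496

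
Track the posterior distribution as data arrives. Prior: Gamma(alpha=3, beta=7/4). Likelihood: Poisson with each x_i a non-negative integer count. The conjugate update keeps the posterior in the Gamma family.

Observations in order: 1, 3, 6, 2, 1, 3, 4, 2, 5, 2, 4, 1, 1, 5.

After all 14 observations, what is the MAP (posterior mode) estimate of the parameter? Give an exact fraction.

8/3

obs 1: x=1 → posterior Gamma(4, 11/4)
obs 2: x=3 → posterior Gamma(7, 15/4)
obs 3: x=6 → posterior Gamma(13, 19/4)
obs 4: x=2 → posterior Gamma(15, 23/4)
obs 5: x=1 → posterior Gamma(16, 27/4)
obs 6: x=3 → posterior Gamma(19, 31/4)
obs 7: x=4 → posterior Gamma(23, 35/4)
obs 8: x=2 → posterior Gamma(25, 39/4)
obs 9: x=5 → posterior Gamma(30, 43/4)
obs 10: x=2 → posterior Gamma(32, 47/4)
obs 11: x=4 → posterior Gamma(36, 51/4)
obs 12: x=1 → posterior Gamma(37, 55/4)
obs 13: x=1 → posterior Gamma(38, 59/4)
obs 14: x=5 → posterior Gamma(43, 63/4)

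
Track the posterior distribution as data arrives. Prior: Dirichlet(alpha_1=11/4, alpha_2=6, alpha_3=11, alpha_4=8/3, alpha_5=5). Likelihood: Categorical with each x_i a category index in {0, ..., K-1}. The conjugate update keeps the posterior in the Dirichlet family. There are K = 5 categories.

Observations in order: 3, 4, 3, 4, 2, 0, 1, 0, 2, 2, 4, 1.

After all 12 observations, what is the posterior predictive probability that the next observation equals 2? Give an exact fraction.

obs 1: x=3 → posterior Dirichlet(11/4, 6, 11, 11/3, 5)
obs 2: x=4 → posterior Dirichlet(11/4, 6, 11, 11/3, 6)
obs 3: x=3 → posterior Dirichlet(11/4, 6, 11, 14/3, 6)
obs 4: x=4 → posterior Dirichlet(11/4, 6, 11, 14/3, 7)
obs 5: x=2 → posterior Dirichlet(11/4, 6, 12, 14/3, 7)
obs 6: x=0 → posterior Dirichlet(15/4, 6, 12, 14/3, 7)
obs 7: x=1 → posterior Dirichlet(15/4, 7, 12, 14/3, 7)
obs 8: x=0 → posterior Dirichlet(19/4, 7, 12, 14/3, 7)
obs 9: x=2 → posterior Dirichlet(19/4, 7, 13, 14/3, 7)
obs 10: x=2 → posterior Dirichlet(19/4, 7, 14, 14/3, 7)
obs 11: x=4 → posterior Dirichlet(19/4, 7, 14, 14/3, 8)
obs 12: x=1 → posterior Dirichlet(19/4, 8, 14, 14/3, 8)

168/473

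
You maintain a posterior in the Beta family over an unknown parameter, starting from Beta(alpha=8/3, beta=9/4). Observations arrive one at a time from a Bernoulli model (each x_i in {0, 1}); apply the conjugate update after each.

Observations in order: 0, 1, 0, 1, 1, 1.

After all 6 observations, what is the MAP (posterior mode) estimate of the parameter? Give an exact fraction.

68/107

obs 1: x=0 → posterior Beta(8/3, 13/4)
obs 2: x=1 → posterior Beta(11/3, 13/4)
obs 3: x=0 → posterior Beta(11/3, 17/4)
obs 4: x=1 → posterior Beta(14/3, 17/4)
obs 5: x=1 → posterior Beta(17/3, 17/4)
obs 6: x=1 → posterior Beta(20/3, 17/4)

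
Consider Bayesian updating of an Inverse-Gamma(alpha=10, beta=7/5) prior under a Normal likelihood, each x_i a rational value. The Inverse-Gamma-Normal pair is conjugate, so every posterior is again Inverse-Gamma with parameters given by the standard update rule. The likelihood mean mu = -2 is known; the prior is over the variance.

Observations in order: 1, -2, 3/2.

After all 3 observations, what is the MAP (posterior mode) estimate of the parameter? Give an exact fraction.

obs 1: x=1 → posterior Inverse-Gamma(21/2, 59/10)
obs 2: x=-2 → posterior Inverse-Gamma(11, 59/10)
obs 3: x=3/2 → posterior Inverse-Gamma(23/2, 481/40)

481/500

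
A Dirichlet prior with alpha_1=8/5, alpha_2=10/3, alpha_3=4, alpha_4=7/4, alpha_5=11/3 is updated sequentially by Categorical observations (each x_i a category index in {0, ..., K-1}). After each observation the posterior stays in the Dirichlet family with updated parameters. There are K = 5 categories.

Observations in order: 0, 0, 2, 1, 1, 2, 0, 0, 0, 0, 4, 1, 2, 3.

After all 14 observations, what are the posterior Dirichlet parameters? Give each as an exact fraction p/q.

alpha_1=38/5, alpha_2=19/3, alpha_3=7, alpha_4=11/4, alpha_5=14/3

obs 1: x=0 → posterior Dirichlet(13/5, 10/3, 4, 7/4, 11/3)
obs 2: x=0 → posterior Dirichlet(18/5, 10/3, 4, 7/4, 11/3)
obs 3: x=2 → posterior Dirichlet(18/5, 10/3, 5, 7/4, 11/3)
obs 4: x=1 → posterior Dirichlet(18/5, 13/3, 5, 7/4, 11/3)
obs 5: x=1 → posterior Dirichlet(18/5, 16/3, 5, 7/4, 11/3)
obs 6: x=2 → posterior Dirichlet(18/5, 16/3, 6, 7/4, 11/3)
obs 7: x=0 → posterior Dirichlet(23/5, 16/3, 6, 7/4, 11/3)
obs 8: x=0 → posterior Dirichlet(28/5, 16/3, 6, 7/4, 11/3)
obs 9: x=0 → posterior Dirichlet(33/5, 16/3, 6, 7/4, 11/3)
obs 10: x=0 → posterior Dirichlet(38/5, 16/3, 6, 7/4, 11/3)
obs 11: x=4 → posterior Dirichlet(38/5, 16/3, 6, 7/4, 14/3)
obs 12: x=1 → posterior Dirichlet(38/5, 19/3, 6, 7/4, 14/3)
obs 13: x=2 → posterior Dirichlet(38/5, 19/3, 7, 7/4, 14/3)
obs 14: x=3 → posterior Dirichlet(38/5, 19/3, 7, 11/4, 14/3)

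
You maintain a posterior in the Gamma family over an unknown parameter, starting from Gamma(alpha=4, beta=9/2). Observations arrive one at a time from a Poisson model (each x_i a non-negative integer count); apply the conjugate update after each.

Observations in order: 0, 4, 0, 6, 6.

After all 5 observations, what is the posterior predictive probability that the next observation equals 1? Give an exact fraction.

1503598938301838327734224040/5842587018385982521381124421

obs 1: x=0 → posterior Gamma(4, 11/2)
obs 2: x=4 → posterior Gamma(8, 13/2)
obs 3: x=0 → posterior Gamma(8, 15/2)
obs 4: x=6 → posterior Gamma(14, 17/2)
obs 5: x=6 → posterior Gamma(20, 19/2)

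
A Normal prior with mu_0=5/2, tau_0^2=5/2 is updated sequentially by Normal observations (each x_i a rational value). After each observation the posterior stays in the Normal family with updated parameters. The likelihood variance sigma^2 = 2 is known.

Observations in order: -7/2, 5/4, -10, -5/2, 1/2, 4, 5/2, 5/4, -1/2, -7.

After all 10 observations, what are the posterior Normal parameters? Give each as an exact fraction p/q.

mu_0=-10/9, tau_0^2=5/27

obs 1: x=-7/2 → posterior Normal(-5/6, 10/9)
obs 2: x=5/4 → posterior Normal(-5/56, 5/7)
obs 3: x=-10 → posterior Normal(-205/76, 10/19)
obs 4: x=-5/2 → posterior Normal(-85/32, 5/12)
obs 5: x=1/2 → posterior Normal(-245/116, 10/29)
obs 6: x=4 → posterior Normal(-165/136, 5/17)
obs 7: x=5/2 → posterior Normal(-115/156, 10/39)
obs 8: x=5/4 → posterior Normal(-45/88, 5/22)
obs 9: x=-1/2 → posterior Normal(-25/49, 10/49)
obs 10: x=-7 → posterior Normal(-10/9, 5/27)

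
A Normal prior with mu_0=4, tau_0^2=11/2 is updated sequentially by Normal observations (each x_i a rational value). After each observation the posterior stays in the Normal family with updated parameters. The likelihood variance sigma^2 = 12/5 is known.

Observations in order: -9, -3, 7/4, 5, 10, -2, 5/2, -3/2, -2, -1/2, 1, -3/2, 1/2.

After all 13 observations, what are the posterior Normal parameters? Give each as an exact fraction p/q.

mu_0=659/2956, tau_0^2=132/739

obs 1: x=-9 → posterior Normal(-399/79, 132/79)
obs 2: x=-3 → posterior Normal(-282/67, 66/67)
obs 3: x=7/4 → posterior Normal(-1871/756, 44/63)
obs 4: x=5 → posterior Normal(-771/976, 33/61)
obs 5: x=10 → posterior Normal(1429/1196, 132/299)
obs 6: x=-2 → posterior Normal(989/1416, 22/59)
obs 7: x=5/2 → posterior Normal(1539/1636, 132/409)
obs 8: x=-3/2 → posterior Normal(1209/1856, 33/116)
obs 9: x=-2 → posterior Normal(769/2076, 44/173)
obs 10: x=-1/2 → posterior Normal(659/2296, 66/287)
obs 11: x=1 → posterior Normal(879/2516, 132/629)
obs 12: x=-3/2 → posterior Normal(61/304, 11/57)
obs 13: x=1/2 → posterior Normal(659/2956, 132/739)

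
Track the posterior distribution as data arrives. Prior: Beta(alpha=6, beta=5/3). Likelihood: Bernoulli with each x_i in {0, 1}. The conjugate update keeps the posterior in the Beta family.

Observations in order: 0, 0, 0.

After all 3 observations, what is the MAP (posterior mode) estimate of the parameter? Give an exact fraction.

15/26

obs 1: x=0 → posterior Beta(6, 8/3)
obs 2: x=0 → posterior Beta(6, 11/3)
obs 3: x=0 → posterior Beta(6, 14/3)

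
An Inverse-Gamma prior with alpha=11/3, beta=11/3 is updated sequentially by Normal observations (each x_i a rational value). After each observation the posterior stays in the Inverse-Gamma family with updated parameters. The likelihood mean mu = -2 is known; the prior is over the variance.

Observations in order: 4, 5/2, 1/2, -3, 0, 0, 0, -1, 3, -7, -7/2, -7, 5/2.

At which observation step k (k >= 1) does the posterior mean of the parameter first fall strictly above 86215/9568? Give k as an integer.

obs 1: x=4 → posterior Inverse-Gamma(25/6, 65/3)
obs 2: x=5/2 → posterior Inverse-Gamma(14/3, 763/24)
obs 3: x=1/2 → posterior Inverse-Gamma(31/6, 419/12)
obs 4: x=-3 → posterior Inverse-Gamma(17/3, 425/12)
obs 5: x=0 → posterior Inverse-Gamma(37/6, 449/12)
obs 6: x=0 → posterior Inverse-Gamma(20/3, 473/12)
obs 7: x=0 → posterior Inverse-Gamma(43/6, 497/12)
obs 8: x=-1 → posterior Inverse-Gamma(23/3, 503/12)
obs 9: x=3 → posterior Inverse-Gamma(49/6, 653/12)
obs 10: x=-7 → posterior Inverse-Gamma(26/3, 803/12)
obs 11: x=-7/2 → posterior Inverse-Gamma(55/6, 1633/24)
obs 12: x=-7 → posterior Inverse-Gamma(29/3, 1933/24)
obs 13: x=5/2 → posterior Inverse-Gamma(61/6, 272/3)

k = 12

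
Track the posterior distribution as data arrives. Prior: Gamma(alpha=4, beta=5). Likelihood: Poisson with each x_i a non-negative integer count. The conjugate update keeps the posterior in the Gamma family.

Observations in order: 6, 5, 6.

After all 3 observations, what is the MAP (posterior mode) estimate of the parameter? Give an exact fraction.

obs 1: x=6 → posterior Gamma(10, 6)
obs 2: x=5 → posterior Gamma(15, 7)
obs 3: x=6 → posterior Gamma(21, 8)

5/2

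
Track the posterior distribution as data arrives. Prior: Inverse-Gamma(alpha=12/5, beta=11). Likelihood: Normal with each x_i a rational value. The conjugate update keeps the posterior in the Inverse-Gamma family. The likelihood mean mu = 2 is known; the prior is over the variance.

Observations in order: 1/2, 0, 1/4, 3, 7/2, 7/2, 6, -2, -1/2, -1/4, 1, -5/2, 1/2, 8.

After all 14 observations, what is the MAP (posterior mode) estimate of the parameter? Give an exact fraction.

obs 1: x=1/2 → posterior Inverse-Gamma(29/10, 97/8)
obs 2: x=0 → posterior Inverse-Gamma(17/5, 113/8)
obs 3: x=1/4 → posterior Inverse-Gamma(39/10, 501/32)
obs 4: x=3 → posterior Inverse-Gamma(22/5, 517/32)
obs 5: x=7/2 → posterior Inverse-Gamma(49/10, 553/32)
obs 6: x=7/2 → posterior Inverse-Gamma(27/5, 589/32)
obs 7: x=6 → posterior Inverse-Gamma(59/10, 845/32)
obs 8: x=-2 → posterior Inverse-Gamma(32/5, 1101/32)
obs 9: x=-1/2 → posterior Inverse-Gamma(69/10, 1201/32)
obs 10: x=-1/4 → posterior Inverse-Gamma(37/5, 641/16)
obs 11: x=1 → posterior Inverse-Gamma(79/10, 649/16)
obs 12: x=-5/2 → posterior Inverse-Gamma(42/5, 811/16)
obs 13: x=1/2 → posterior Inverse-Gamma(89/10, 829/16)
obs 14: x=8 → posterior Inverse-Gamma(47/5, 1117/16)

5585/832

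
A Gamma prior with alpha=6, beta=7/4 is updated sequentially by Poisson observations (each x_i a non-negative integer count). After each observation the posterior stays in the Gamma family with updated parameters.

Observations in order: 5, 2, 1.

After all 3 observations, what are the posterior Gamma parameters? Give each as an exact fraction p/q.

alpha=14, beta=19/4

obs 1: x=5 → posterior Gamma(11, 11/4)
obs 2: x=2 → posterior Gamma(13, 15/4)
obs 3: x=1 → posterior Gamma(14, 19/4)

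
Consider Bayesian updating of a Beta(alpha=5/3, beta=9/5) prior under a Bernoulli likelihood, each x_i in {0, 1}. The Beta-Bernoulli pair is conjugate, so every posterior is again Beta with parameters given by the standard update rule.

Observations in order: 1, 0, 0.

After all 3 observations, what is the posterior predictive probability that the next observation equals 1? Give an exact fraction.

obs 1: x=1 → posterior Beta(8/3, 9/5)
obs 2: x=0 → posterior Beta(8/3, 14/5)
obs 3: x=0 → posterior Beta(8/3, 19/5)

40/97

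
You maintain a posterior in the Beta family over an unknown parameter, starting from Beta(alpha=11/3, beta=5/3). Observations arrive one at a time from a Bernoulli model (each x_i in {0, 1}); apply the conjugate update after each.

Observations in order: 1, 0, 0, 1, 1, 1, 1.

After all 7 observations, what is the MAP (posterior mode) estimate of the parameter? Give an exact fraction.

23/31

obs 1: x=1 → posterior Beta(14/3, 5/3)
obs 2: x=0 → posterior Beta(14/3, 8/3)
obs 3: x=0 → posterior Beta(14/3, 11/3)
obs 4: x=1 → posterior Beta(17/3, 11/3)
obs 5: x=1 → posterior Beta(20/3, 11/3)
obs 6: x=1 → posterior Beta(23/3, 11/3)
obs 7: x=1 → posterior Beta(26/3, 11/3)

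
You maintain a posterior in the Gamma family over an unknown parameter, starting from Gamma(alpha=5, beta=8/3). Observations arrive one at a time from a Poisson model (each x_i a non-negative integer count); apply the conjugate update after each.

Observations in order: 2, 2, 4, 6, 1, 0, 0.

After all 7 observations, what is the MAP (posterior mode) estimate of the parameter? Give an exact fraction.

obs 1: x=2 → posterior Gamma(7, 11/3)
obs 2: x=2 → posterior Gamma(9, 14/3)
obs 3: x=4 → posterior Gamma(13, 17/3)
obs 4: x=6 → posterior Gamma(19, 20/3)
obs 5: x=1 → posterior Gamma(20, 23/3)
obs 6: x=0 → posterior Gamma(20, 26/3)
obs 7: x=0 → posterior Gamma(20, 29/3)

57/29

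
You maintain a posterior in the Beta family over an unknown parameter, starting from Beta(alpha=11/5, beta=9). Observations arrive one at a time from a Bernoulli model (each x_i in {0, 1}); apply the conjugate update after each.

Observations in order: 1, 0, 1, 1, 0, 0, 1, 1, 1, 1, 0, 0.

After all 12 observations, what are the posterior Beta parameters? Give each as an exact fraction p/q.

obs 1: x=1 → posterior Beta(16/5, 9)
obs 2: x=0 → posterior Beta(16/5, 10)
obs 3: x=1 → posterior Beta(21/5, 10)
obs 4: x=1 → posterior Beta(26/5, 10)
obs 5: x=0 → posterior Beta(26/5, 11)
obs 6: x=0 → posterior Beta(26/5, 12)
obs 7: x=1 → posterior Beta(31/5, 12)
obs 8: x=1 → posterior Beta(36/5, 12)
obs 9: x=1 → posterior Beta(41/5, 12)
obs 10: x=1 → posterior Beta(46/5, 12)
obs 11: x=0 → posterior Beta(46/5, 13)
obs 12: x=0 → posterior Beta(46/5, 14)

alpha=46/5, beta=14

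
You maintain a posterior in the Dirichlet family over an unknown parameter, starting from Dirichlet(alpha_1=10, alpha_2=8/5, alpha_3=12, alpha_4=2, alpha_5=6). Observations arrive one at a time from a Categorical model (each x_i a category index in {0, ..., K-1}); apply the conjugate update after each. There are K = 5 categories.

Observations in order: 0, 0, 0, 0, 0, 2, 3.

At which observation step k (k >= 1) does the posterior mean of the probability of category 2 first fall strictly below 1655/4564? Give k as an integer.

k = 2

obs 1: x=0 → posterior Dirichlet(11, 8/5, 12, 2, 6)
obs 2: x=0 → posterior Dirichlet(12, 8/5, 12, 2, 6)
obs 3: x=0 → posterior Dirichlet(13, 8/5, 12, 2, 6)
obs 4: x=0 → posterior Dirichlet(14, 8/5, 12, 2, 6)
obs 5: x=0 → posterior Dirichlet(15, 8/5, 12, 2, 6)
obs 6: x=2 → posterior Dirichlet(15, 8/5, 13, 2, 6)
obs 7: x=3 → posterior Dirichlet(15, 8/5, 13, 3, 6)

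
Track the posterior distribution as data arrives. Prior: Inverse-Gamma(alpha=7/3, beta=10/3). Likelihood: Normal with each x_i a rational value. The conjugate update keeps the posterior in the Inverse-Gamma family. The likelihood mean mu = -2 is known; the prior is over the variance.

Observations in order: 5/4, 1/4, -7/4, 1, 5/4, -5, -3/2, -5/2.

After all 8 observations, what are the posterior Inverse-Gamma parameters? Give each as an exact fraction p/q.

alpha=19/3, beta=617/24

obs 1: x=5/4 → posterior Inverse-Gamma(17/6, 827/96)
obs 2: x=1/4 → posterior Inverse-Gamma(10/3, 535/48)
obs 3: x=-7/4 → posterior Inverse-Gamma(23/6, 1073/96)
obs 4: x=1 → posterior Inverse-Gamma(13/3, 1505/96)
obs 5: x=5/4 → posterior Inverse-Gamma(29/6, 503/24)
obs 6: x=-5 → posterior Inverse-Gamma(16/3, 611/24)
obs 7: x=-3/2 → posterior Inverse-Gamma(35/6, 307/12)
obs 8: x=-5/2 → posterior Inverse-Gamma(19/3, 617/24)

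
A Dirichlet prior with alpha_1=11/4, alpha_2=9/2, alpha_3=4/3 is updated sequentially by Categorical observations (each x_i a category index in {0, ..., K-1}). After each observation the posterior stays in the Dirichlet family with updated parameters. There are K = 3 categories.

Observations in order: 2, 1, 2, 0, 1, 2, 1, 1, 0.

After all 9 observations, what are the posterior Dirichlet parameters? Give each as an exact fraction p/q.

alpha_1=19/4, alpha_2=17/2, alpha_3=13/3

obs 1: x=2 → posterior Dirichlet(11/4, 9/2, 7/3)
obs 2: x=1 → posterior Dirichlet(11/4, 11/2, 7/3)
obs 3: x=2 → posterior Dirichlet(11/4, 11/2, 10/3)
obs 4: x=0 → posterior Dirichlet(15/4, 11/2, 10/3)
obs 5: x=1 → posterior Dirichlet(15/4, 13/2, 10/3)
obs 6: x=2 → posterior Dirichlet(15/4, 13/2, 13/3)
obs 7: x=1 → posterior Dirichlet(15/4, 15/2, 13/3)
obs 8: x=1 → posterior Dirichlet(15/4, 17/2, 13/3)
obs 9: x=0 → posterior Dirichlet(19/4, 17/2, 13/3)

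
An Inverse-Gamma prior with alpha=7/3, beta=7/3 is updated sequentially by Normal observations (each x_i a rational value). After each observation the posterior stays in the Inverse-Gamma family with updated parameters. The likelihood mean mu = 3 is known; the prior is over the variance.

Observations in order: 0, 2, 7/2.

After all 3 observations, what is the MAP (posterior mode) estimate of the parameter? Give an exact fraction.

obs 1: x=0 → posterior Inverse-Gamma(17/6, 41/6)
obs 2: x=2 → posterior Inverse-Gamma(10/3, 22/3)
obs 3: x=7/2 → posterior Inverse-Gamma(23/6, 179/24)

179/116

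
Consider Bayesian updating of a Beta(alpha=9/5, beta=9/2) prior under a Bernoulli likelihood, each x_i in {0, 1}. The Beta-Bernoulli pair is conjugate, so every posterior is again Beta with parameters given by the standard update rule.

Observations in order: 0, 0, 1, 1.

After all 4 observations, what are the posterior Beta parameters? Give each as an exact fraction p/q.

alpha=19/5, beta=13/2

obs 1: x=0 → posterior Beta(9/5, 11/2)
obs 2: x=0 → posterior Beta(9/5, 13/2)
obs 3: x=1 → posterior Beta(14/5, 13/2)
obs 4: x=1 → posterior Beta(19/5, 13/2)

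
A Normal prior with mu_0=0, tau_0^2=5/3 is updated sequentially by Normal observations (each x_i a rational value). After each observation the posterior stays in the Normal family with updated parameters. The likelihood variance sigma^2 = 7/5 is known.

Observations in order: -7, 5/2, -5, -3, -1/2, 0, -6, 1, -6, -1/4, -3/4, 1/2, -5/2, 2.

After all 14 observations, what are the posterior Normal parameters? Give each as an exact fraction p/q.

obs 1: x=-7 → posterior Normal(-175/46, 35/46)
obs 2: x=5/2 → posterior Normal(-225/142, 35/71)
obs 3: x=-5 → posterior Normal(-475/192, 35/96)
obs 4: x=-3 → posterior Normal(-625/242, 35/121)
obs 5: x=-1/2 → posterior Normal(-325/146, 35/146)
obs 6: x=0 → posterior Normal(-325/171, 35/171)
obs 7: x=-6 → posterior Normal(-475/196, 5/28)
obs 8: x=1 → posterior Normal(-450/221, 35/221)
obs 9: x=-6 → posterior Normal(-100/41, 35/246)
obs 10: x=-1/4 → posterior Normal(-2425/1084, 35/271)
obs 11: x=-3/4 → posterior Normal(-625/296, 35/296)
obs 12: x=1/2 → posterior Normal(-1225/642, 35/321)
obs 13: x=-5/2 → posterior Normal(-675/346, 35/346)
obs 14: x=2 → posterior Normal(-625/371, 5/53)

mu_0=-625/371, tau_0^2=5/53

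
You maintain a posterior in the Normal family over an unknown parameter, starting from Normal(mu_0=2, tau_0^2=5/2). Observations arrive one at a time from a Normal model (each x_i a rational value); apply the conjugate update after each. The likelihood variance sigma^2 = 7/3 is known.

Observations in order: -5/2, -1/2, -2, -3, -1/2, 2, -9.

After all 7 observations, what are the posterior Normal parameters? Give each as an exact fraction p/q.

obs 1: x=-5/2 → posterior Normal(-19/58, 35/29)
obs 2: x=-1/2 → posterior Normal(-17/44, 35/44)
obs 3: x=-2 → posterior Normal(-47/59, 35/59)
obs 4: x=-3 → posterior Normal(-46/37, 35/74)
obs 5: x=-1/2 → posterior Normal(-199/178, 35/89)
obs 6: x=2 → posterior Normal(-139/208, 35/104)
obs 7: x=-9 → posterior Normal(-409/238, 5/17)

mu_0=-409/238, tau_0^2=5/17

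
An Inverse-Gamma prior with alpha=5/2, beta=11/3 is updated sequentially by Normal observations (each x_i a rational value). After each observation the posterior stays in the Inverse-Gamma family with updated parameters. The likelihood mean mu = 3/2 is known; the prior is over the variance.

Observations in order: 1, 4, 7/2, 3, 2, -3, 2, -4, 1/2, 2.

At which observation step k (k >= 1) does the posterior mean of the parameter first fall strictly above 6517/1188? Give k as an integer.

obs 1: x=1 → posterior Inverse-Gamma(3, 91/24)
obs 2: x=4 → posterior Inverse-Gamma(7/2, 83/12)
obs 3: x=7/2 → posterior Inverse-Gamma(4, 107/12)
obs 4: x=3 → posterior Inverse-Gamma(9/2, 241/24)
obs 5: x=2 → posterior Inverse-Gamma(5, 61/6)
obs 6: x=-3 → posterior Inverse-Gamma(11/2, 487/24)
obs 7: x=2 → posterior Inverse-Gamma(6, 245/12)
obs 8: x=-4 → posterior Inverse-Gamma(13/2, 853/24)
obs 9: x=1/2 → posterior Inverse-Gamma(7, 865/24)
obs 10: x=2 → posterior Inverse-Gamma(15/2, 217/6)

k = 8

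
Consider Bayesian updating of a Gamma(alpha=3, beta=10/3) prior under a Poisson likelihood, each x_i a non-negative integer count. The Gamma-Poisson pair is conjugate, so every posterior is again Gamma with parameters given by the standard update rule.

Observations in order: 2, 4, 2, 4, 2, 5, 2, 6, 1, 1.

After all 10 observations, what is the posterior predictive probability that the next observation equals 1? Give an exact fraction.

obs 1: x=2 → posterior Gamma(5, 13/3)
obs 2: x=4 → posterior Gamma(9, 16/3)
obs 3: x=2 → posterior Gamma(11, 19/3)
obs 4: x=4 → posterior Gamma(15, 22/3)
obs 5: x=2 → posterior Gamma(17, 25/3)
obs 6: x=5 → posterior Gamma(22, 28/3)
obs 7: x=2 → posterior Gamma(24, 31/3)
obs 8: x=6 → posterior Gamma(30, 34/3)
obs 9: x=1 → posterior Gamma(31, 37/3)
obs 10: x=1 → posterior Gamma(32, 40/3)

177088743107611695513600000000000000000000000000000000/802525857116673306810957202573831816754829436253827243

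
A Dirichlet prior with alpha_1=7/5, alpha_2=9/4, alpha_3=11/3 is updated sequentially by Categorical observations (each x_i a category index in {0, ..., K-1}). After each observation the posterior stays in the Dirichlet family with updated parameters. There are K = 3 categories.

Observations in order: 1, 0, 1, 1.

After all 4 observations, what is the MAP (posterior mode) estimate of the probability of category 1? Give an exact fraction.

255/499

obs 1: x=1 → posterior Dirichlet(7/5, 13/4, 11/3)
obs 2: x=0 → posterior Dirichlet(12/5, 13/4, 11/3)
obs 3: x=1 → posterior Dirichlet(12/5, 17/4, 11/3)
obs 4: x=1 → posterior Dirichlet(12/5, 21/4, 11/3)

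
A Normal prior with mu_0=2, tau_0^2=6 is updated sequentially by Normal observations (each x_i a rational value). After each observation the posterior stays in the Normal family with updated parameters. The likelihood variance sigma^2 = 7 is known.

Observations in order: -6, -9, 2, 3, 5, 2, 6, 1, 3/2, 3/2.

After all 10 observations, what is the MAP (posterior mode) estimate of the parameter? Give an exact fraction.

obs 1: x=-6 → posterior Normal(-22/13, 42/13)
obs 2: x=-9 → posterior Normal(-4, 42/19)
obs 3: x=2 → posterior Normal(-64/25, 42/25)
obs 4: x=3 → posterior Normal(-46/31, 42/31)
obs 5: x=5 → posterior Normal(-16/37, 42/37)
obs 6: x=2 → posterior Normal(-4/43, 42/43)
obs 7: x=6 → posterior Normal(32/49, 6/7)
obs 8: x=1 → posterior Normal(38/55, 42/55)
obs 9: x=3/2 → posterior Normal(47/61, 42/61)
obs 10: x=3/2 → posterior Normal(56/67, 42/67)

56/67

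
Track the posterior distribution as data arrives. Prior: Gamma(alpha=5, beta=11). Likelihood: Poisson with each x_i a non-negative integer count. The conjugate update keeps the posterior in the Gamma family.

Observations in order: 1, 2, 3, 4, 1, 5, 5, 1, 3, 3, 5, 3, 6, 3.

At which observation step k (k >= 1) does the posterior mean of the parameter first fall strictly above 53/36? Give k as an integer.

obs 1: x=1 → posterior Gamma(6, 12)
obs 2: x=2 → posterior Gamma(8, 13)
obs 3: x=3 → posterior Gamma(11, 14)
obs 4: x=4 → posterior Gamma(15, 15)
obs 5: x=1 → posterior Gamma(16, 16)
obs 6: x=5 → posterior Gamma(21, 17)
obs 7: x=5 → posterior Gamma(26, 18)
obs 8: x=1 → posterior Gamma(27, 19)
obs 9: x=3 → posterior Gamma(30, 20)
obs 10: x=3 → posterior Gamma(33, 21)
obs 11: x=5 → posterior Gamma(38, 22)
obs 12: x=3 → posterior Gamma(41, 23)
obs 13: x=6 → posterior Gamma(47, 24)
obs 14: x=3 → posterior Gamma(50, 25)

k = 9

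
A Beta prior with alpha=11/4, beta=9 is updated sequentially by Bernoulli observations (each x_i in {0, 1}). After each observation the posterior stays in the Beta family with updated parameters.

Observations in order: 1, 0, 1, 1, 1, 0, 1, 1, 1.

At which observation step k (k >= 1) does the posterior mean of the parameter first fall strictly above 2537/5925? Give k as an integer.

k = 8

obs 1: x=1 → posterior Beta(15/4, 9)
obs 2: x=0 → posterior Beta(15/4, 10)
obs 3: x=1 → posterior Beta(19/4, 10)
obs 4: x=1 → posterior Beta(23/4, 10)
obs 5: x=1 → posterior Beta(27/4, 10)
obs 6: x=0 → posterior Beta(27/4, 11)
obs 7: x=1 → posterior Beta(31/4, 11)
obs 8: x=1 → posterior Beta(35/4, 11)
obs 9: x=1 → posterior Beta(39/4, 11)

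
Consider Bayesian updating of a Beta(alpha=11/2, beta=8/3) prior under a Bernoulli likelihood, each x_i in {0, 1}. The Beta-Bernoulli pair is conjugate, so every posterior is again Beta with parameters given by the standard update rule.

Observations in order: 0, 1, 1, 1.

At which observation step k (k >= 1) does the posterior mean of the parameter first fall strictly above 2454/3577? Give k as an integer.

obs 1: x=0 → posterior Beta(11/2, 11/3)
obs 2: x=1 → posterior Beta(13/2, 11/3)
obs 3: x=1 → posterior Beta(15/2, 11/3)
obs 4: x=1 → posterior Beta(17/2, 11/3)

k = 4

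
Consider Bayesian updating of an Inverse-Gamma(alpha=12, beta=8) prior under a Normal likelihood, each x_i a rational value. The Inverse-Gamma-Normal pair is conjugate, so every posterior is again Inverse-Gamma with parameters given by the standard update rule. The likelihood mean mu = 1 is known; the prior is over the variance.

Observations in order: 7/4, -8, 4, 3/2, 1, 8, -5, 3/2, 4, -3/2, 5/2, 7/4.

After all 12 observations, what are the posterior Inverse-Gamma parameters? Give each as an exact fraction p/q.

alpha=18, beta=1681/16

obs 1: x=7/4 → posterior Inverse-Gamma(25/2, 265/32)
obs 2: x=-8 → posterior Inverse-Gamma(13, 1561/32)
obs 3: x=4 → posterior Inverse-Gamma(27/2, 1705/32)
obs 4: x=3/2 → posterior Inverse-Gamma(14, 1709/32)
obs 5: x=1 → posterior Inverse-Gamma(29/2, 1709/32)
obs 6: x=8 → posterior Inverse-Gamma(15, 2493/32)
obs 7: x=-5 → posterior Inverse-Gamma(31/2, 3069/32)
obs 8: x=3/2 → posterior Inverse-Gamma(16, 3073/32)
obs 9: x=4 → posterior Inverse-Gamma(33/2, 3217/32)
obs 10: x=-3/2 → posterior Inverse-Gamma(17, 3317/32)
obs 11: x=5/2 → posterior Inverse-Gamma(35/2, 3353/32)
obs 12: x=7/4 → posterior Inverse-Gamma(18, 1681/16)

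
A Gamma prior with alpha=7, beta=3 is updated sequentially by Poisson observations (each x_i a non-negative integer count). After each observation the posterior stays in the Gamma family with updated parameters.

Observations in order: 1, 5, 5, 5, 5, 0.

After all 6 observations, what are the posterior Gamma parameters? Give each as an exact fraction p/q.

obs 1: x=1 → posterior Gamma(8, 4)
obs 2: x=5 → posterior Gamma(13, 5)
obs 3: x=5 → posterior Gamma(18, 6)
obs 4: x=5 → posterior Gamma(23, 7)
obs 5: x=5 → posterior Gamma(28, 8)
obs 6: x=0 → posterior Gamma(28, 9)

alpha=28, beta=9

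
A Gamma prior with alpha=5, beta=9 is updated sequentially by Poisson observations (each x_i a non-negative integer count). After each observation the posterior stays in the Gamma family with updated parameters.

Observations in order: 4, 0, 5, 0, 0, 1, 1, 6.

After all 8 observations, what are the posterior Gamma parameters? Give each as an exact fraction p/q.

obs 1: x=4 → posterior Gamma(9, 10)
obs 2: x=0 → posterior Gamma(9, 11)
obs 3: x=5 → posterior Gamma(14, 12)
obs 4: x=0 → posterior Gamma(14, 13)
obs 5: x=0 → posterior Gamma(14, 14)
obs 6: x=1 → posterior Gamma(15, 15)
obs 7: x=1 → posterior Gamma(16, 16)
obs 8: x=6 → posterior Gamma(22, 17)

alpha=22, beta=17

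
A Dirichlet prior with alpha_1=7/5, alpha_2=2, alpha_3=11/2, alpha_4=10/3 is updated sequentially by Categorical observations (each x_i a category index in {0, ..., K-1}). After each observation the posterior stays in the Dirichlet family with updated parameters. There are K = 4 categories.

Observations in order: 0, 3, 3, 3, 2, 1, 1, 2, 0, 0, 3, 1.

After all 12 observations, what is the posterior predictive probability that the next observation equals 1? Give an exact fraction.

150/727

obs 1: x=0 → posterior Dirichlet(12/5, 2, 11/2, 10/3)
obs 2: x=3 → posterior Dirichlet(12/5, 2, 11/2, 13/3)
obs 3: x=3 → posterior Dirichlet(12/5, 2, 11/2, 16/3)
obs 4: x=3 → posterior Dirichlet(12/5, 2, 11/2, 19/3)
obs 5: x=2 → posterior Dirichlet(12/5, 2, 13/2, 19/3)
obs 6: x=1 → posterior Dirichlet(12/5, 3, 13/2, 19/3)
obs 7: x=1 → posterior Dirichlet(12/5, 4, 13/2, 19/3)
obs 8: x=2 → posterior Dirichlet(12/5, 4, 15/2, 19/3)
obs 9: x=0 → posterior Dirichlet(17/5, 4, 15/2, 19/3)
obs 10: x=0 → posterior Dirichlet(22/5, 4, 15/2, 19/3)
obs 11: x=3 → posterior Dirichlet(22/5, 4, 15/2, 22/3)
obs 12: x=1 → posterior Dirichlet(22/5, 5, 15/2, 22/3)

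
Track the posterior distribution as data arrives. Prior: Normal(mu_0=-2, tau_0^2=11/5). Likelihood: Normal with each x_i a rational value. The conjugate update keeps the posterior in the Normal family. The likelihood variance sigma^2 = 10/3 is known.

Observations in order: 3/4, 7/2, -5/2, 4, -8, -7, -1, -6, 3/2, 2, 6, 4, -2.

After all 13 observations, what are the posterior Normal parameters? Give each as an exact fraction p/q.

mu_0=-1027/1916, tau_0^2=110/479

obs 1: x=3/4 → posterior Normal(-301/332, 110/83)
obs 2: x=7/2 → posterior Normal(161/464, 55/58)
obs 3: x=-5/2 → posterior Normal(-169/596, 110/149)
obs 4: x=4 → posterior Normal(359/728, 55/91)
obs 5: x=-8 → posterior Normal(-697/860, 22/43)
obs 6: x=-7 → posterior Normal(-1621/992, 55/124)
obs 7: x=-1 → posterior Normal(-1753/1124, 110/281)
obs 8: x=-6 → posterior Normal(-2545/1256, 55/157)
obs 9: x=3/2 → posterior Normal(-2347/1388, 110/347)
obs 10: x=2 → posterior Normal(-2083/1520, 11/38)
obs 11: x=6 → posterior Normal(-1291/1652, 110/413)
obs 12: x=4 → posterior Normal(-763/1784, 55/223)
obs 13: x=-2 → posterior Normal(-1027/1916, 110/479)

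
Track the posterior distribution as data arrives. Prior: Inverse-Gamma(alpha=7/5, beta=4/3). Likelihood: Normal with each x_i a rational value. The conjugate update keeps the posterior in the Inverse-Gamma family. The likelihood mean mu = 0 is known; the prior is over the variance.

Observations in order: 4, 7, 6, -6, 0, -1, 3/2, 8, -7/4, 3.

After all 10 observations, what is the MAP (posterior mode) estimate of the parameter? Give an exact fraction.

52555/3552

obs 1: x=4 → posterior Inverse-Gamma(19/10, 28/3)
obs 2: x=7 → posterior Inverse-Gamma(12/5, 203/6)
obs 3: x=6 → posterior Inverse-Gamma(29/10, 311/6)
obs 4: x=-6 → posterior Inverse-Gamma(17/5, 419/6)
obs 5: x=0 → posterior Inverse-Gamma(39/10, 419/6)
obs 6: x=-1 → posterior Inverse-Gamma(22/5, 211/3)
obs 7: x=3/2 → posterior Inverse-Gamma(49/10, 1715/24)
obs 8: x=8 → posterior Inverse-Gamma(27/5, 2483/24)
obs 9: x=-7/4 → posterior Inverse-Gamma(59/10, 10079/96)
obs 10: x=3 → posterior Inverse-Gamma(32/5, 10511/96)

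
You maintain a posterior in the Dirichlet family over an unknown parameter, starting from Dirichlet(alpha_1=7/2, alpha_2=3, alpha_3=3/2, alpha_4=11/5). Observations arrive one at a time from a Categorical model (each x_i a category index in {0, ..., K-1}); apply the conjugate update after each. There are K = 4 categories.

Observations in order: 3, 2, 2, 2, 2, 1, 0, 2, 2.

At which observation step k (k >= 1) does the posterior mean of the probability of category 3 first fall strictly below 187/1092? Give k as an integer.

k = 9

obs 1: x=3 → posterior Dirichlet(7/2, 3, 3/2, 16/5)
obs 2: x=2 → posterior Dirichlet(7/2, 3, 5/2, 16/5)
obs 3: x=2 → posterior Dirichlet(7/2, 3, 7/2, 16/5)
obs 4: x=2 → posterior Dirichlet(7/2, 3, 9/2, 16/5)
obs 5: x=2 → posterior Dirichlet(7/2, 3, 11/2, 16/5)
obs 6: x=1 → posterior Dirichlet(7/2, 4, 11/2, 16/5)
obs 7: x=0 → posterior Dirichlet(9/2, 4, 11/2, 16/5)
obs 8: x=2 → posterior Dirichlet(9/2, 4, 13/2, 16/5)
obs 9: x=2 → posterior Dirichlet(9/2, 4, 15/2, 16/5)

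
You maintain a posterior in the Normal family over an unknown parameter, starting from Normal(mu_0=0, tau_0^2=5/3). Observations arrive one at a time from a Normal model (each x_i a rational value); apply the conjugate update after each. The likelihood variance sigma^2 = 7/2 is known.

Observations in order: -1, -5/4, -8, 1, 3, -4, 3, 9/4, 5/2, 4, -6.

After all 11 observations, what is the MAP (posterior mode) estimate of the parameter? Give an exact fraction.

-45/131

obs 1: x=-1 → posterior Normal(-10/31, 35/31)
obs 2: x=-5/4 → posterior Normal(-45/82, 35/41)
obs 3: x=-8 → posterior Normal(-205/102, 35/51)
obs 4: x=1 → posterior Normal(-185/122, 35/61)
obs 5: x=3 → posterior Normal(-125/142, 35/71)
obs 6: x=-4 → posterior Normal(-205/162, 35/81)
obs 7: x=3 → posterior Normal(-145/182, 5/13)
obs 8: x=9/4 → posterior Normal(-50/101, 35/101)
obs 9: x=5/2 → posterior Normal(-25/111, 35/111)
obs 10: x=4 → posterior Normal(15/121, 35/121)
obs 11: x=-6 → posterior Normal(-45/131, 35/131)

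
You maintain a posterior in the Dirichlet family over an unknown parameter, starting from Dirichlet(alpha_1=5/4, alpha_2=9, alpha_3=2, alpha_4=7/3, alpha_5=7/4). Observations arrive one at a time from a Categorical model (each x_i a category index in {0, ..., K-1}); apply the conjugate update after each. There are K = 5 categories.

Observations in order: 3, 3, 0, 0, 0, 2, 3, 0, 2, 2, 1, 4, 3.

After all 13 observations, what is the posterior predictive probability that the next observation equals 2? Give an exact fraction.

obs 1: x=3 → posterior Dirichlet(5/4, 9, 2, 10/3, 7/4)
obs 2: x=3 → posterior Dirichlet(5/4, 9, 2, 13/3, 7/4)
obs 3: x=0 → posterior Dirichlet(9/4, 9, 2, 13/3, 7/4)
obs 4: x=0 → posterior Dirichlet(13/4, 9, 2, 13/3, 7/4)
obs 5: x=0 → posterior Dirichlet(17/4, 9, 2, 13/3, 7/4)
obs 6: x=2 → posterior Dirichlet(17/4, 9, 3, 13/3, 7/4)
obs 7: x=3 → posterior Dirichlet(17/4, 9, 3, 16/3, 7/4)
obs 8: x=0 → posterior Dirichlet(21/4, 9, 3, 16/3, 7/4)
obs 9: x=2 → posterior Dirichlet(21/4, 9, 4, 16/3, 7/4)
obs 10: x=2 → posterior Dirichlet(21/4, 9, 5, 16/3, 7/4)
obs 11: x=1 → posterior Dirichlet(21/4, 10, 5, 16/3, 7/4)
obs 12: x=4 → posterior Dirichlet(21/4, 10, 5, 16/3, 11/4)
obs 13: x=3 → posterior Dirichlet(21/4, 10, 5, 19/3, 11/4)

15/88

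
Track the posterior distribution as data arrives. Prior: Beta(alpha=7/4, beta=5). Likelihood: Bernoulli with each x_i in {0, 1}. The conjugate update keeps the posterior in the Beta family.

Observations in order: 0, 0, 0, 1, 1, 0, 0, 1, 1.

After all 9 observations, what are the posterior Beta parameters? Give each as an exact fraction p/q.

alpha=23/4, beta=10

obs 1: x=0 → posterior Beta(7/4, 6)
obs 2: x=0 → posterior Beta(7/4, 7)
obs 3: x=0 → posterior Beta(7/4, 8)
obs 4: x=1 → posterior Beta(11/4, 8)
obs 5: x=1 → posterior Beta(15/4, 8)
obs 6: x=0 → posterior Beta(15/4, 9)
obs 7: x=0 → posterior Beta(15/4, 10)
obs 8: x=1 → posterior Beta(19/4, 10)
obs 9: x=1 → posterior Beta(23/4, 10)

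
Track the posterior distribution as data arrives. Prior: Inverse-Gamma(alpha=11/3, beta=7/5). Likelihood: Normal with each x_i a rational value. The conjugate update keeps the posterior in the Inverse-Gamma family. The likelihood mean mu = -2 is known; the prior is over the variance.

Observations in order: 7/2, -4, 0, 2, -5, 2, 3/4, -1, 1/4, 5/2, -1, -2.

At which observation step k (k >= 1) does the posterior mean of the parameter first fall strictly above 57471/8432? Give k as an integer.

k = 6

obs 1: x=7/2 → posterior Inverse-Gamma(25/6, 661/40)
obs 2: x=-4 → posterior Inverse-Gamma(14/3, 741/40)
obs 3: x=0 → posterior Inverse-Gamma(31/6, 821/40)
obs 4: x=2 → posterior Inverse-Gamma(17/3, 1141/40)
obs 5: x=-5 → posterior Inverse-Gamma(37/6, 1321/40)
obs 6: x=2 → posterior Inverse-Gamma(20/3, 1641/40)
obs 7: x=3/4 → posterior Inverse-Gamma(43/6, 7169/160)
obs 8: x=-1 → posterior Inverse-Gamma(23/3, 7249/160)
obs 9: x=1/4 → posterior Inverse-Gamma(49/6, 3827/80)
obs 10: x=5/2 → posterior Inverse-Gamma(26/3, 4637/80)
obs 11: x=-1 → posterior Inverse-Gamma(55/6, 4677/80)
obs 12: x=-2 → posterior Inverse-Gamma(29/3, 4677/80)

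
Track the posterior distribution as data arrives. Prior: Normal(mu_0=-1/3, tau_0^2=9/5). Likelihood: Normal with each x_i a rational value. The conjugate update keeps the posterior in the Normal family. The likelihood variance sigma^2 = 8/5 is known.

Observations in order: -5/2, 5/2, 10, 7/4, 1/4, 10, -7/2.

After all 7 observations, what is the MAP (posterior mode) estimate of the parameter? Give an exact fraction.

983/426

obs 1: x=-5/2 → posterior Normal(-151/102, 72/85)
obs 2: x=5/2 → posterior Normal(-4/39, 36/65)
obs 3: x=10 → posterior Normal(262/105, 72/175)
obs 4: x=7/4 → posterior Normal(1237/528, 18/55)
obs 5: x=1/4 → posterior Normal(316/159, 72/265)
obs 6: x=10 → posterior Normal(293/93, 36/155)
obs 7: x=-7/2 → posterior Normal(983/426, 72/355)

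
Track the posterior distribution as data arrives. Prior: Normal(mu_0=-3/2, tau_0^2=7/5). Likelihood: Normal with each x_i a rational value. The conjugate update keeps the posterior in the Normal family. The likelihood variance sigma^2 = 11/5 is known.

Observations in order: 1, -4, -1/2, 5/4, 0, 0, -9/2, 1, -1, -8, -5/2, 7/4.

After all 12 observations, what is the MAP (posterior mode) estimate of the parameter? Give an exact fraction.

-25/19

obs 1: x=1 → posterior Normal(-19/36, 77/90)
obs 2: x=-4 → posterior Normal(-3/2, 77/125)
obs 3: x=-1/2 → posterior Normal(-41/32, 77/160)
obs 4: x=5/4 → posterior Normal(-43/52, 77/195)
obs 5: x=0 → posterior Normal(-129/184, 77/230)
obs 6: x=0 → posterior Normal(-129/212, 77/265)
obs 7: x=-9/2 → posterior Normal(-17/16, 77/300)
obs 8: x=1 → posterior Normal(-227/268, 77/335)
obs 9: x=-1 → posterior Normal(-255/296, 77/370)
obs 10: x=-8 → posterior Normal(-479/324, 77/405)
obs 11: x=-5/2 → posterior Normal(-549/352, 7/40)
obs 12: x=7/4 → posterior Normal(-25/19, 77/475)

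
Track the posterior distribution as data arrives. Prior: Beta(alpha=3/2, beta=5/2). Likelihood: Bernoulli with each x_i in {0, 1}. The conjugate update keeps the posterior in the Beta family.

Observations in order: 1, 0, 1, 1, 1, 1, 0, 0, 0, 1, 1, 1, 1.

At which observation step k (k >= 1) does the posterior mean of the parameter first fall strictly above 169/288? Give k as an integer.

obs 1: x=1 → posterior Beta(5/2, 5/2)
obs 2: x=0 → posterior Beta(5/2, 7/2)
obs 3: x=1 → posterior Beta(7/2, 7/2)
obs 4: x=1 → posterior Beta(9/2, 7/2)
obs 5: x=1 → posterior Beta(11/2, 7/2)
obs 6: x=1 → posterior Beta(13/2, 7/2)
obs 7: x=0 → posterior Beta(13/2, 9/2)
obs 8: x=0 → posterior Beta(13/2, 11/2)
obs 9: x=0 → posterior Beta(13/2, 13/2)
obs 10: x=1 → posterior Beta(15/2, 13/2)
obs 11: x=1 → posterior Beta(17/2, 13/2)
obs 12: x=1 → posterior Beta(19/2, 13/2)
obs 13: x=1 → posterior Beta(21/2, 13/2)

k = 5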